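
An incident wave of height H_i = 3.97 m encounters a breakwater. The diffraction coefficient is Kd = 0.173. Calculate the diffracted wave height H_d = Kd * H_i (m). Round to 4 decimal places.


H_d = Kd * H_i
H_d = 0.173 * 3.97
H_d = 0.6868 m

0.6868


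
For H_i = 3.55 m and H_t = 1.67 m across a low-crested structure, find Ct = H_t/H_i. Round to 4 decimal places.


Ct = H_t / H_i
Ct = 1.67 / 3.55
Ct = 0.4704

0.4704


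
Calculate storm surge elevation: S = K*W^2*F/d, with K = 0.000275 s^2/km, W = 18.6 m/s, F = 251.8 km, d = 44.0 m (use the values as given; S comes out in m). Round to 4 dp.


S = K * W^2 * F / d
W^2 = 18.6^2 = 345.96
S = 0.000275 * 345.96 * 251.8 / 44.0
Numerator = 0.000275 * 345.96 * 251.8 = 23.956000
S = 23.956000 / 44.0 = 0.5445 m

0.5445


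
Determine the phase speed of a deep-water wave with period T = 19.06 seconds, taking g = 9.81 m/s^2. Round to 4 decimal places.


We use the deep-water celerity formula:
C = g * T / (2 * pi)
C = 9.81 * 19.06 / (2 * 3.14159...)
C = 186.978600 / 6.283185
C = 29.7586 m/s

29.7586


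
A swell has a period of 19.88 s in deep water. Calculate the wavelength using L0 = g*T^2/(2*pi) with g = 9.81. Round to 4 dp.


L0 = g * T^2 / (2 * pi)
L0 = 9.81 * 19.88^2 / (2 * pi)
L0 = 9.81 * 395.2144 / 6.28319
L0 = 3877.0533 / 6.28319
L0 = 617.0522 m

617.0522


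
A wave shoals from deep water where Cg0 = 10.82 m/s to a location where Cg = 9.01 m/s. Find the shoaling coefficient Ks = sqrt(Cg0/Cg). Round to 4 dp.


Ks = sqrt(Cg0 / Cg)
Ks = sqrt(10.82 / 9.01)
Ks = sqrt(1.2009)
Ks = 1.0959

1.0959


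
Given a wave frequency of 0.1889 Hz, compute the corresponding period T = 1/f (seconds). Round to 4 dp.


T = 1 / f
T = 1 / 0.1889
T = 5.2938 s

5.2938


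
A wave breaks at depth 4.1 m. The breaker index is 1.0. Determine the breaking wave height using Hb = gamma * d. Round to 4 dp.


Hb = gamma * d
Hb = 1.0 * 4.1
Hb = 4.1000 m

4.1000


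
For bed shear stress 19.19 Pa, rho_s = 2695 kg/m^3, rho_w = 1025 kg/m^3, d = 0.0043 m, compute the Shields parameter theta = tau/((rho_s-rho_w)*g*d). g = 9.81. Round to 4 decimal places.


theta = tau / ((rho_s - rho_w) * g * d)
rho_s - rho_w = 2695 - 1025 = 1670
Denominator = 1670 * 9.81 * 0.0043 = 70.445610
theta = 19.19 / 70.445610
theta = 0.2724

0.2724


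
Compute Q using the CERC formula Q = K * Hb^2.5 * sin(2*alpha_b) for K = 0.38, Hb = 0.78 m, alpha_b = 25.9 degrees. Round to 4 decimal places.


Q = K * Hb^2.5 * sin(2 * alpha_b)
Hb^2.5 = 0.78^2.5 = 0.537324
sin(2 * 25.9) = sin(51.8) = 0.785857
Q = 0.38 * 0.537324 * 0.785857
Q = 0.1605 m^3/s

0.1605


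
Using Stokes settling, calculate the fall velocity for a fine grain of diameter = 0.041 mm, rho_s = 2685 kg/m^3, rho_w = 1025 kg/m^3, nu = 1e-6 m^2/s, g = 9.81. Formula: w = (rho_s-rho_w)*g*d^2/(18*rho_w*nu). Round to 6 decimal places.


w = (rho_s - rho_w) * g * d^2 / (18 * rho_w * nu)
d = 0.041 mm = 0.000041 m
rho_s - rho_w = 2685 - 1025 = 1660
Numerator = 1660 * 9.81 * (0.000041)^2 = 0.000027374413
Denominator = 18 * 1025 * 1e-6 = 0.018450
w = 0.001484 m/s

0.001484


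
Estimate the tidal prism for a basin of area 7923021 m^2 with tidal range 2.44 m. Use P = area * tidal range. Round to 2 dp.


Tidal prism = Area * Tidal range
P = 7923021 * 2.44
P = 19332171.24 m^3

19332171.24


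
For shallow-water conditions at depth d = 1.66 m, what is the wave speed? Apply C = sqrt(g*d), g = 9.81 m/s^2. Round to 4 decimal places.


Using the shallow-water approximation:
C = sqrt(g * d) = sqrt(9.81 * 1.66)
C = sqrt(16.2846)
C = 4.0354 m/s

4.0354


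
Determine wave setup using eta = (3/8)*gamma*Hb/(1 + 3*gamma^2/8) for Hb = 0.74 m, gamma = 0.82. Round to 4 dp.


eta = (3/8) * gamma * Hb / (1 + 3*gamma^2/8)
Numerator = (3/8) * 0.82 * 0.74 = 0.227550
Denominator = 1 + 3*0.82^2/8 = 1 + 0.252150 = 1.252150
eta = 0.227550 / 1.252150
eta = 0.1817 m

0.1817


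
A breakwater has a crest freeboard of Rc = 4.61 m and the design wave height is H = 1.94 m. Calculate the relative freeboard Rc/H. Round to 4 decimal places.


Relative freeboard = Rc / H
= 4.61 / 1.94
= 2.3763

2.3763


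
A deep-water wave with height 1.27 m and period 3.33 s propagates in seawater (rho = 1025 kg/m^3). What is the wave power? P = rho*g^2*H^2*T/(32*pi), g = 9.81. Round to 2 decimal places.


P = rho * g^2 * H^2 * T / (32 * pi)
P = 1025 * 9.81^2 * 1.27^2 * 3.33 / (32 * pi)
P = 1025 * 96.2361 * 1.6129 * 3.33 / 100.53096
P = 5270.04 W/m

5270.04


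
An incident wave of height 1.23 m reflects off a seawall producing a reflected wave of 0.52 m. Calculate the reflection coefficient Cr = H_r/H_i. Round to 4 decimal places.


Cr = H_r / H_i
Cr = 0.52 / 1.23
Cr = 0.4228

0.4228


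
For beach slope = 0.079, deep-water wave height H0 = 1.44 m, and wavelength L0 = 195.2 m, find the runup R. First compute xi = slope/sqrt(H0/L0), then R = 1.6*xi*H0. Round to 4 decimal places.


xi = slope / sqrt(H0/L0)
H0/L0 = 1.44/195.2 = 0.007377
sqrt(0.007377) = 0.085890
xi = 0.079 / 0.085890 = 0.919784
R = 1.6 * xi * H0 = 1.6 * 0.919784 * 1.44
R = 2.1192 m

2.1192


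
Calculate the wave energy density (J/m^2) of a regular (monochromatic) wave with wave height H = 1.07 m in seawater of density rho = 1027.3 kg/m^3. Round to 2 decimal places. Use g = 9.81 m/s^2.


E = (1/8) * rho * g * H^2
E = (1/8) * 1027.3 * 9.81 * 1.07^2
E = 0.125 * 1027.3 * 9.81 * 1.1449
E = 1442.26 J/m^2

1442.26


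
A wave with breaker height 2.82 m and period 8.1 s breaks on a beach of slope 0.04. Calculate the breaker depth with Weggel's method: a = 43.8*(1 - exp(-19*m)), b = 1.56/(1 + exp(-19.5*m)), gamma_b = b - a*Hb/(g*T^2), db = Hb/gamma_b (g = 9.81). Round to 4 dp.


a = 43.8 * (1 - exp(-19 * m))
exp(-19 * 0.04) = exp(-0.7600) = 0.467666
a = 43.8 * (1 - 0.467666) = 23.316210
b = 1.56 / (1 + exp(-19.5 * m))
exp(-19.5 * 0.04) = exp(-0.7800) = 0.458406
b = 1.56 / (1 + 0.458406) = 1.069661
Hb / (g * T^2) = 2.82 / (9.81 * 8.1^2) = 2.82 / 643.6341 = 0.00438137
gamma_b = b - a * Hb/(g*T^2) = 1.069661 - 23.316210 * 0.00438137 = 0.967504
db = Hb / gamma_b = 2.82 / 0.967504
db = 2.9147 m

2.9147


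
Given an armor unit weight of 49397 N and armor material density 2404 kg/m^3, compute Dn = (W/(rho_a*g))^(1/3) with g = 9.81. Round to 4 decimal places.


V = W / (rho_a * g)
V = 49397 / (2404 * 9.81)
V = 49397 / 23583.24
V = 2.094581 m^3
Dn = V^(1/3) = 2.094581^(1/3)
Dn = 1.2795 m

1.2795


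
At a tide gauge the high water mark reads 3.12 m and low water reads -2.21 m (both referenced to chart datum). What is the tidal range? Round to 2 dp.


Tidal range = High water - Low water
Tidal range = 3.12 - (-2.21)
Tidal range = 5.33 m

5.33


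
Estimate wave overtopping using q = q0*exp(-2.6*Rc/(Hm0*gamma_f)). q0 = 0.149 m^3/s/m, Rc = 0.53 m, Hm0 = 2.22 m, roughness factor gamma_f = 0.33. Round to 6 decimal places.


q = q0 * exp(-2.6 * Rc / (Hm0 * gamma_f))
Exponent = -2.6 * 0.53 / (2.22 * 0.33)
= -2.6 * 0.53 / 0.7326
= -1.880972
exp(-1.880972) = 0.152442
q = 0.149 * 0.152442
q = 0.022714 m^3/s/m

0.022714


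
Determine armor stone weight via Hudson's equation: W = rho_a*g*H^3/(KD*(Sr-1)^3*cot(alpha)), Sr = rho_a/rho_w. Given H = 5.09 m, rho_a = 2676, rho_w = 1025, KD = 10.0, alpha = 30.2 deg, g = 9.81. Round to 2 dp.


Sr = rho_a / rho_w = 2676 / 1025 = 2.610732
(Sr - 1) = 1.610732
(Sr - 1)^3 = 4.178974
cot(30.2) = 1 / tan(30.2) = 1 / 0.582014 = 1.718172
Numerator = 2676 * 9.81 * 5.09^3 = 3461851.7319
Denominator = 10.0 * 4.178974 * 1.718172 = 71.801955
W = 3461851.7319 / 71.801955
W = 48213.89 N

48213.89


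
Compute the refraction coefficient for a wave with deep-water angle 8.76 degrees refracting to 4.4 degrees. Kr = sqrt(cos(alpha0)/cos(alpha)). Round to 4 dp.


Kr = sqrt(cos(alpha0) / cos(alpha))
cos(8.76) = 0.988335
cos(4.4) = 0.997053
Kr = sqrt(0.988335 / 0.997053)
Kr = sqrt(0.991256)
Kr = 0.9956

0.9956


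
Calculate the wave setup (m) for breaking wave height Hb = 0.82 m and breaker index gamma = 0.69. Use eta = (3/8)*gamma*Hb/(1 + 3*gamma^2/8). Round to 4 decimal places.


eta = (3/8) * gamma * Hb / (1 + 3*gamma^2/8)
Numerator = (3/8) * 0.69 * 0.82 = 0.212175
Denominator = 1 + 3*0.69^2/8 = 1 + 0.178538 = 1.178538
eta = 0.212175 / 1.178538
eta = 0.1800 m

0.1800


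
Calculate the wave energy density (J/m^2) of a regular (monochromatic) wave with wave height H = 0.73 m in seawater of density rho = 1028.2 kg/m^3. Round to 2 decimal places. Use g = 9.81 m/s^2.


E = (1/8) * rho * g * H^2
E = (1/8) * 1028.2 * 9.81 * 0.73^2
E = 0.125 * 1028.2 * 9.81 * 0.5329
E = 671.90 J/m^2

671.90


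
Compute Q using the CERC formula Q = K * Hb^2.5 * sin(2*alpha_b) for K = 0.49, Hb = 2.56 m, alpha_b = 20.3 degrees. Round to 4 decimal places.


Q = K * Hb^2.5 * sin(2 * alpha_b)
Hb^2.5 = 2.56^2.5 = 10.485760
sin(2 * 20.3) = sin(40.6) = 0.650774
Q = 0.49 * 10.485760 * 0.650774
Q = 3.3437 m^3/s

3.3437


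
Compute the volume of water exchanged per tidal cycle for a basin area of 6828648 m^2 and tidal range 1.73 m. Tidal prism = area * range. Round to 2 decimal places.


Tidal prism = Area * Tidal range
P = 6828648 * 1.73
P = 11813561.04 m^3

11813561.04


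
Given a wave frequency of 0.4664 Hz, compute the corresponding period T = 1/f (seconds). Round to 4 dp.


T = 1 / f
T = 1 / 0.4664
T = 2.1441 s

2.1441


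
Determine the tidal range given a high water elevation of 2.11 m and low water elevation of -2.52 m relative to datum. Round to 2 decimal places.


Tidal range = High water - Low water
Tidal range = 2.11 - (-2.52)
Tidal range = 4.63 m

4.63


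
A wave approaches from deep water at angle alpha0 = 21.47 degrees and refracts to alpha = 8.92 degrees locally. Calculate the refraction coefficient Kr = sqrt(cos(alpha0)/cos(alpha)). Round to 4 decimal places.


Kr = sqrt(cos(alpha0) / cos(alpha))
cos(21.47) = 0.930609
cos(8.92) = 0.987906
Kr = sqrt(0.930609 / 0.987906)
Kr = sqrt(0.942002)
Kr = 0.9706

0.9706


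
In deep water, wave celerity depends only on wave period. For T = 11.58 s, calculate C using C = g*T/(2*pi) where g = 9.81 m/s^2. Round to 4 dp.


We use the deep-water celerity formula:
C = g * T / (2 * pi)
C = 9.81 * 11.58 / (2 * 3.14159...)
C = 113.599800 / 6.283185
C = 18.0800 m/s

18.0800


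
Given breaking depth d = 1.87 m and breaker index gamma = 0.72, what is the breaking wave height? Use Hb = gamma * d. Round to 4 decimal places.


Hb = gamma * d
Hb = 0.72 * 1.87
Hb = 1.3464 m

1.3464


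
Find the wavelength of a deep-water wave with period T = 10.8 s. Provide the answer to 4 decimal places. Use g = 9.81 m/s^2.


L0 = g * T^2 / (2 * pi)
L0 = 9.81 * 10.8^2 / (2 * pi)
L0 = 9.81 * 116.6400 / 6.28319
L0 = 1144.2384 / 6.28319
L0 = 182.1112 m

182.1112


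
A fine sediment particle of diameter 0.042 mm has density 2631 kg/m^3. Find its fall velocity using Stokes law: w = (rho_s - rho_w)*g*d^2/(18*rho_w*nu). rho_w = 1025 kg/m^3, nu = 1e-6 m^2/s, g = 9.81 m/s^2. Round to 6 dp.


w = (rho_s - rho_w) * g * d^2 / (18 * rho_w * nu)
d = 0.042 mm = 0.000042 m
rho_s - rho_w = 2631 - 1025 = 1606
Numerator = 1606 * 9.81 * (0.000042)^2 = 0.000027791573
Denominator = 18 * 1025 * 1e-6 = 0.018450
w = 0.001506 m/s

0.001506


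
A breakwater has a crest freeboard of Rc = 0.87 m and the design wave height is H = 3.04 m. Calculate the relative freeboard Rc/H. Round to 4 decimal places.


Relative freeboard = Rc / H
= 0.87 / 3.04
= 0.2862

0.2862


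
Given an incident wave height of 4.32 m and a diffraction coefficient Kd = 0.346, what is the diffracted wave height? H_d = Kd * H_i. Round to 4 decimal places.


H_d = Kd * H_i
H_d = 0.346 * 4.32
H_d = 1.4947 m

1.4947


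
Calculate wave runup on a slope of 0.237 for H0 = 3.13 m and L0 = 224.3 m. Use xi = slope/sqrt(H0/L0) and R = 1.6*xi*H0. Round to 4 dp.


xi = slope / sqrt(H0/L0)
H0/L0 = 3.13/224.3 = 0.013955
sqrt(0.013955) = 0.118129
xi = 0.237 / 0.118129 = 2.006277
R = 1.6 * xi * H0 = 1.6 * 2.006277 * 3.13
R = 10.0474 m

10.0474


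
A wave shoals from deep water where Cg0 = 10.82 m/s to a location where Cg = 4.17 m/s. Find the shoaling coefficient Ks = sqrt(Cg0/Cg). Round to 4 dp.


Ks = sqrt(Cg0 / Cg)
Ks = sqrt(10.82 / 4.17)
Ks = sqrt(2.5947)
Ks = 1.6108

1.6108


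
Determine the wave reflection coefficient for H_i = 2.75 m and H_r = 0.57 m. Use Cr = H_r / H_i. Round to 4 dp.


Cr = H_r / H_i
Cr = 0.57 / 2.75
Cr = 0.2073

0.2073


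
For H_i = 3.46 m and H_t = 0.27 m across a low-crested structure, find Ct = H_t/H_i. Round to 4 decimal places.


Ct = H_t / H_i
Ct = 0.27 / 3.46
Ct = 0.0780

0.0780


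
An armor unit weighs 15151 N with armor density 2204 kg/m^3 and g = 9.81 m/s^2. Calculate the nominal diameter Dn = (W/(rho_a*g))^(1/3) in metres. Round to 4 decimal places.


V = W / (rho_a * g)
V = 15151 / (2204 * 9.81)
V = 15151 / 21621.24
V = 0.700746 m^3
Dn = V^(1/3) = 0.700746^(1/3)
Dn = 0.8882 m

0.8882


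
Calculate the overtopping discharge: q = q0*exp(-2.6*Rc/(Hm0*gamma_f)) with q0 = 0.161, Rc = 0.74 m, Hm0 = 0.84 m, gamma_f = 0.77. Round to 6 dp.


q = q0 * exp(-2.6 * Rc / (Hm0 * gamma_f))
Exponent = -2.6 * 0.74 / (0.84 * 0.77)
= -2.6 * 0.74 / 0.6468
= -2.974644
exp(-2.974644) = 0.051066
q = 0.161 * 0.051066
q = 0.008222 m^3/s/m

0.008222


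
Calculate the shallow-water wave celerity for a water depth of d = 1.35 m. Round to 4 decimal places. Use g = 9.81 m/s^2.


Using the shallow-water approximation:
C = sqrt(g * d) = sqrt(9.81 * 1.35)
C = sqrt(13.2435)
C = 3.6392 m/s

3.6392


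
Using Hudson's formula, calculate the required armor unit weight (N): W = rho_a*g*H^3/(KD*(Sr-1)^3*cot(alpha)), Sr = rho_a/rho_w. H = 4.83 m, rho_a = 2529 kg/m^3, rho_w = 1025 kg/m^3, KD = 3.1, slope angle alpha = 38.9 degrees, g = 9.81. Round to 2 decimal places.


Sr = rho_a / rho_w = 2529 / 1025 = 2.467317
(Sr - 1) = 1.467317
(Sr - 1)^3 = 3.159162
cot(38.9) = 1 / tan(38.9) = 1 / 0.806898 = 1.239314
Numerator = 2529 * 9.81 * 4.83^3 = 2795498.2774
Denominator = 3.1 * 3.159162 * 1.239314 = 12.137097
W = 2795498.2774 / 12.137097
W = 230326.77 N

230326.77


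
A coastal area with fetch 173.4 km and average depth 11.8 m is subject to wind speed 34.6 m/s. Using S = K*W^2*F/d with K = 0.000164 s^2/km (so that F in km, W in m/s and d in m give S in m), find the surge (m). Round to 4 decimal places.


S = K * W^2 * F / d
W^2 = 34.6^2 = 1197.16
S = 0.000164 * 1197.16 * 173.4 / 11.8
Numerator = 0.000164 * 1197.16 * 173.4 = 34.044357
S = 34.044357 / 11.8 = 2.8851 m

2.8851


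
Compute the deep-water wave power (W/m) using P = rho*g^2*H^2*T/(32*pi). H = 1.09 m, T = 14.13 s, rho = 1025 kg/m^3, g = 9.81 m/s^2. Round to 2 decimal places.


P = rho * g^2 * H^2 * T / (32 * pi)
P = 1025 * 9.81^2 * 1.09^2 * 14.13 / (32 * pi)
P = 1025 * 96.2361 * 1.1881 * 14.13 / 100.53096
P = 16472.41 W/m

16472.41


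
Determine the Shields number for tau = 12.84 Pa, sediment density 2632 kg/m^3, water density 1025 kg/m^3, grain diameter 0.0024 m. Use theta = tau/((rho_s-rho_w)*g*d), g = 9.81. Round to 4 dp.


theta = tau / ((rho_s - rho_w) * g * d)
rho_s - rho_w = 2632 - 1025 = 1607
Denominator = 1607 * 9.81 * 0.0024 = 37.835208
theta = 12.84 / 37.835208
theta = 0.3394

0.3394


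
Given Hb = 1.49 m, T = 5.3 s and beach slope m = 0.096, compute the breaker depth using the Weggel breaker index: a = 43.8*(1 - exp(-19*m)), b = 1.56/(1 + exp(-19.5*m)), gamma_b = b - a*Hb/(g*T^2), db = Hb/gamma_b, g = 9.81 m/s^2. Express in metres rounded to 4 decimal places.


a = 43.8 * (1 - exp(-19 * m))
exp(-19 * 0.096) = exp(-1.8240) = 0.161379
a = 43.8 * (1 - 0.161379) = 36.731602
b = 1.56 / (1 + exp(-19.5 * m))
exp(-19.5 * 0.096) = exp(-1.8720) = 0.153816
b = 1.56 / (1 + 0.153816) = 1.352036
Hb / (g * T^2) = 1.49 / (9.81 * 5.3^2) = 1.49 / 275.5629 = 0.00540711
gamma_b = b - a * Hb/(g*T^2) = 1.352036 - 36.731602 * 0.00540711 = 1.153424
db = Hb / gamma_b = 1.49 / 1.153424
db = 1.2918 m

1.2918


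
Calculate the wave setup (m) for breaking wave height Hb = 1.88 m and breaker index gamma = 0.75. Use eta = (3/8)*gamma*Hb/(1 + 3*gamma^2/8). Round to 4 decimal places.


eta = (3/8) * gamma * Hb / (1 + 3*gamma^2/8)
Numerator = (3/8) * 0.75 * 1.88 = 0.528750
Denominator = 1 + 3*0.75^2/8 = 1 + 0.210938 = 1.210938
eta = 0.528750 / 1.210938
eta = 0.4366 m

0.4366


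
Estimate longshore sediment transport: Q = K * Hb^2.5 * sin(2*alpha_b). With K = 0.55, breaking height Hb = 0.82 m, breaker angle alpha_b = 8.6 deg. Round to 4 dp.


Q = K * Hb^2.5 * sin(2 * alpha_b)
Hb^2.5 = 0.82^2.5 = 0.608884
sin(2 * 8.6) = sin(17.2) = 0.295708
Q = 0.55 * 0.608884 * 0.295708
Q = 0.0990 m^3/s

0.0990


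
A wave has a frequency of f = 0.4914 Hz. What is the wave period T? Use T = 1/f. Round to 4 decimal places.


T = 1 / f
T = 1 / 0.4914
T = 2.0350 s

2.0350


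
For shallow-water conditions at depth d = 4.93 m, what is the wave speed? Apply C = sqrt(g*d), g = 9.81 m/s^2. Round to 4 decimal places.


Using the shallow-water approximation:
C = sqrt(g * d) = sqrt(9.81 * 4.93)
C = sqrt(48.3633)
C = 6.9544 m/s

6.9544


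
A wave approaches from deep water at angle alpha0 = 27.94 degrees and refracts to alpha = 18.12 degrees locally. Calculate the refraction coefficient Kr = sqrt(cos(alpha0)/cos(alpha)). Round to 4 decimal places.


Kr = sqrt(cos(alpha0) / cos(alpha))
cos(27.94) = 0.883439
cos(18.12) = 0.950407
Kr = sqrt(0.883439 / 0.950407)
Kr = sqrt(0.929537)
Kr = 0.9641

0.9641


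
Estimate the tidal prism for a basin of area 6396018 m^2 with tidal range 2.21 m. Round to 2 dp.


Tidal prism = Area * Tidal range
P = 6396018 * 2.21
P = 14135199.78 m^3

14135199.78


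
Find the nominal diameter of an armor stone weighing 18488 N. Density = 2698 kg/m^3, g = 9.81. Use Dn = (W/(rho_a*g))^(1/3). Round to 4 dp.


V = W / (rho_a * g)
V = 18488 / (2698 * 9.81)
V = 18488 / 26467.38
V = 0.698520 m^3
Dn = V^(1/3) = 0.698520^(1/3)
Dn = 0.8873 m

0.8873


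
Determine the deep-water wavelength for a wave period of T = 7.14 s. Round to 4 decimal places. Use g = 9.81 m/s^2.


L0 = g * T^2 / (2 * pi)
L0 = 9.81 * 7.14^2 / (2 * pi)
L0 = 9.81 * 50.9796 / 6.28319
L0 = 500.1099 / 6.28319
L0 = 79.5950 m

79.5950


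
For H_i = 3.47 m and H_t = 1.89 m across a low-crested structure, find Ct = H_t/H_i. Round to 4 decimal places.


Ct = H_t / H_i
Ct = 1.89 / 3.47
Ct = 0.5447

0.5447


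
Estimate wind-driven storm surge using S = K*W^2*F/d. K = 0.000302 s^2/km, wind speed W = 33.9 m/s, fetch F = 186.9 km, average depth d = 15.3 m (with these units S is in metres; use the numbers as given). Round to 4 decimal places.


S = K * W^2 * F / d
W^2 = 33.9^2 = 1149.21
S = 0.000302 * 1149.21 * 186.9 / 15.3
Numerator = 0.000302 * 1149.21 * 186.9 = 64.865779
S = 64.865779 / 15.3 = 4.2396 m

4.2396


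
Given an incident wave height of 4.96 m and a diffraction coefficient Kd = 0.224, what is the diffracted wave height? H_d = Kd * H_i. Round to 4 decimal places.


H_d = Kd * H_i
H_d = 0.224 * 4.96
H_d = 1.1110 m

1.1110


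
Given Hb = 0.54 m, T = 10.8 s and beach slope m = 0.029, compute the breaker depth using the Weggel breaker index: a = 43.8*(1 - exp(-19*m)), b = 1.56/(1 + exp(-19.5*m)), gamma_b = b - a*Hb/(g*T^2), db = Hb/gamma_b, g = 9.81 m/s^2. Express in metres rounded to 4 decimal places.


a = 43.8 * (1 - exp(-19 * m))
exp(-19 * 0.029) = exp(-0.5510) = 0.576373
a = 43.8 * (1 - 0.576373) = 18.554856
b = 1.56 / (1 + exp(-19.5 * m))
exp(-19.5 * 0.029) = exp(-0.5655) = 0.568076
b = 1.56 / (1 + 0.568076) = 0.994850
Hb / (g * T^2) = 0.54 / (9.81 * 10.8^2) = 0.54 / 1144.2384 = 0.00047193
gamma_b = b - a * Hb/(g*T^2) = 0.994850 - 18.554856 * 0.00047193 = 0.986093
db = Hb / gamma_b = 0.54 / 0.986093
db = 0.5476 m

0.5476


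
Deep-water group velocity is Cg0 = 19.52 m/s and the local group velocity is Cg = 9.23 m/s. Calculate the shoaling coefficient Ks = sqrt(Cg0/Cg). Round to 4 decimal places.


Ks = sqrt(Cg0 / Cg)
Ks = sqrt(19.52 / 9.23)
Ks = sqrt(2.1148)
Ks = 1.4542

1.4542


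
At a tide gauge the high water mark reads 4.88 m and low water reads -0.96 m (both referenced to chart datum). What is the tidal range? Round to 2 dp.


Tidal range = High water - Low water
Tidal range = 4.88 - (-0.96)
Tidal range = 5.84 m

5.84


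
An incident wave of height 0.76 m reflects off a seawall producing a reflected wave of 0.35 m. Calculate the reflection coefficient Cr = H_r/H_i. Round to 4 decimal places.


Cr = H_r / H_i
Cr = 0.35 / 0.76
Cr = 0.4605

0.4605


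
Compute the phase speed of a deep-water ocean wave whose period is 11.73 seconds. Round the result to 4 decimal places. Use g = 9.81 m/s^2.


We use the deep-water celerity formula:
C = g * T / (2 * pi)
C = 9.81 * 11.73 / (2 * 3.14159...)
C = 115.071300 / 6.283185
C = 18.3142 m/s

18.3142


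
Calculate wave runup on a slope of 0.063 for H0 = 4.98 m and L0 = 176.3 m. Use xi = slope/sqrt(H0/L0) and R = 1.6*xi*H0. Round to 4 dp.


xi = slope / sqrt(H0/L0)
H0/L0 = 4.98/176.3 = 0.028247
sqrt(0.028247) = 0.168069
xi = 0.063 / 0.168069 = 0.374845
R = 1.6 * xi * H0 = 1.6 * 0.374845 * 4.98
R = 2.9868 m

2.9868


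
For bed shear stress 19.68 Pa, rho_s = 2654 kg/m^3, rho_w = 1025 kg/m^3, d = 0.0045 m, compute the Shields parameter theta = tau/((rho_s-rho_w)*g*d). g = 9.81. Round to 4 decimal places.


theta = tau / ((rho_s - rho_w) * g * d)
rho_s - rho_w = 2654 - 1025 = 1629
Denominator = 1629 * 9.81 * 0.0045 = 71.912205
theta = 19.68 / 71.912205
theta = 0.2737

0.2737


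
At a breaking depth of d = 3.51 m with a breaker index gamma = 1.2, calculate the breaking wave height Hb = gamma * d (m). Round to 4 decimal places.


Hb = gamma * d
Hb = 1.2 * 3.51
Hb = 4.2120 m

4.2120


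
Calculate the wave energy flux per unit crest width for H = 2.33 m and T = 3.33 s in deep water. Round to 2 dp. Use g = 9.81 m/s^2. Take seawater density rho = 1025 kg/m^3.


P = rho * g^2 * H^2 * T / (32 * pi)
P = 1025 * 9.81^2 * 2.33^2 * 3.33 / (32 * pi)
P = 1025 * 96.2361 * 5.4289 * 3.33 / 100.53096
P = 17738.55 W/m

17738.55


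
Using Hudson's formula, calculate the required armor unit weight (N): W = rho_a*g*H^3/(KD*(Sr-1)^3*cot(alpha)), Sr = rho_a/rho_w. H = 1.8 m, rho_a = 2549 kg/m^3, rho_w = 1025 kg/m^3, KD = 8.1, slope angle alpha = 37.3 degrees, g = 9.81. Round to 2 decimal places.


Sr = rho_a / rho_w = 2549 / 1025 = 2.486829
(Sr - 1) = 1.486829
(Sr - 1)^3 = 3.286876
cot(37.3) = 1 / tan(37.3) = 1 / 0.761796 = 1.312688
Numerator = 2549 * 9.81 * 1.8^3 = 145833.1841
Denominator = 8.1 * 3.286876 * 1.312688 = 34.948595
W = 145833.1841 / 34.948595
W = 4172.79 N

4172.79


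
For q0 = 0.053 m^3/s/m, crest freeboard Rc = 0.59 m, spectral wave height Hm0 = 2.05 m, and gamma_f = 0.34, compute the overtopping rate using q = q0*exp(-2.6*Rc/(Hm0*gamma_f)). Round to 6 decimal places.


q = q0 * exp(-2.6 * Rc / (Hm0 * gamma_f))
Exponent = -2.6 * 0.59 / (2.05 * 0.34)
= -2.6 * 0.59 / 0.6970
= -2.200861
exp(-2.200861) = 0.110708
q = 0.053 * 0.110708
q = 0.005868 m^3/s/m

0.005868


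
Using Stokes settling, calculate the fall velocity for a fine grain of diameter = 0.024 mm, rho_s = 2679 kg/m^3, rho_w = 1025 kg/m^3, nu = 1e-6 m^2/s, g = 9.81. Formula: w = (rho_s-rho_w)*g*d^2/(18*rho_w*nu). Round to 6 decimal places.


w = (rho_s - rho_w) * g * d^2 / (18 * rho_w * nu)
d = 0.024 mm = 0.000024 m
rho_s - rho_w = 2679 - 1025 = 1654
Numerator = 1654 * 9.81 * (0.000024)^2 = 0.000009346026
Denominator = 18 * 1025 * 1e-6 = 0.018450
w = 0.000507 m/s

0.000507


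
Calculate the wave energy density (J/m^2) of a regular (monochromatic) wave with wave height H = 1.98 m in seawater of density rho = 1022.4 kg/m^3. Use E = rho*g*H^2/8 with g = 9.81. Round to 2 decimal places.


E = (1/8) * rho * g * H^2
E = (1/8) * 1022.4 * 9.81 * 1.98^2
E = 0.125 * 1022.4 * 9.81 * 3.9204
E = 4915.08 J/m^2

4915.08


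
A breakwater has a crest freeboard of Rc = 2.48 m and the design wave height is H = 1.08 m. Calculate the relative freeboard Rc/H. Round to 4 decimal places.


Relative freeboard = Rc / H
= 2.48 / 1.08
= 2.2963

2.2963


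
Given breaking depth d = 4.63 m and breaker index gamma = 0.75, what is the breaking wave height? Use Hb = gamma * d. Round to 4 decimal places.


Hb = gamma * d
Hb = 0.75 * 4.63
Hb = 3.4725 m

3.4725


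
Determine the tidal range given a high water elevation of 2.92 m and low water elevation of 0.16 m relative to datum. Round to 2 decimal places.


Tidal range = High water - Low water
Tidal range = 2.92 - (0.16)
Tidal range = 2.76 m

2.76


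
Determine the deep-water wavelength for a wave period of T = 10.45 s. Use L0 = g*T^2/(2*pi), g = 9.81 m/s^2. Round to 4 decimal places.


L0 = g * T^2 / (2 * pi)
L0 = 9.81 * 10.45^2 / (2 * pi)
L0 = 9.81 * 109.2025 / 6.28319
L0 = 1071.2765 / 6.28319
L0 = 170.4990 m

170.4990


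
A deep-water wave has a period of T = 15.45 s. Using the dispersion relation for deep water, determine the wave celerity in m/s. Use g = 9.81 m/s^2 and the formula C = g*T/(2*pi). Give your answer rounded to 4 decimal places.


We use the deep-water celerity formula:
C = g * T / (2 * pi)
C = 9.81 * 15.45 / (2 * 3.14159...)
C = 151.564500 / 6.283185
C = 24.1222 m/s

24.1222


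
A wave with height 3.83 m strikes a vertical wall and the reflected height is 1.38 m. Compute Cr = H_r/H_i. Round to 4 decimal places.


Cr = H_r / H_i
Cr = 1.38 / 3.83
Cr = 0.3603

0.3603


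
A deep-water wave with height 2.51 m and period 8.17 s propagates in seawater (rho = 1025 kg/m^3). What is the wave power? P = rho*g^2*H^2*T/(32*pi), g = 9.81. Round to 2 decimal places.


P = rho * g^2 * H^2 * T / (32 * pi)
P = 1025 * 9.81^2 * 2.51^2 * 8.17 / (32 * pi)
P = 1025 * 96.2361 * 6.3001 * 8.17 / 100.53096
P = 50504.67 W/m

50504.67


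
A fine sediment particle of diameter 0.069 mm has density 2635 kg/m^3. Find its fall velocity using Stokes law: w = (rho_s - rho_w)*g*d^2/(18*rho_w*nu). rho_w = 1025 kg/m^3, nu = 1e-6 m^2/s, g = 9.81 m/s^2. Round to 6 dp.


w = (rho_s - rho_w) * g * d^2 / (18 * rho_w * nu)
d = 0.069 mm = 0.000069 m
rho_s - rho_w = 2635 - 1025 = 1610
Numerator = 1610 * 9.81 * (0.000069)^2 = 0.000075195710
Denominator = 18 * 1025 * 1e-6 = 0.018450
w = 0.004076 m/s

0.004076


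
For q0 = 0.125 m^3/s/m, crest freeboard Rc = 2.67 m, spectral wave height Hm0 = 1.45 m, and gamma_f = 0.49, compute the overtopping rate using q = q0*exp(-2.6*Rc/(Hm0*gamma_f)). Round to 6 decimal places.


q = q0 * exp(-2.6 * Rc / (Hm0 * gamma_f))
Exponent = -2.6 * 2.67 / (1.45 * 0.49)
= -2.6 * 2.67 / 0.7105
= -9.770584
exp(-9.770584) = 0.000057
q = 0.125 * 0.000057
q = 0.000007 m^3/s/m

0.000007


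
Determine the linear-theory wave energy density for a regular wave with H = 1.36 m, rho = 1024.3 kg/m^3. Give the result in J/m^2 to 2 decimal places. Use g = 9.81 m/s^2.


E = (1/8) * rho * g * H^2
E = (1/8) * 1024.3 * 9.81 * 1.36^2
E = 0.125 * 1024.3 * 9.81 * 1.8496
E = 2323.19 J/m^2

2323.19


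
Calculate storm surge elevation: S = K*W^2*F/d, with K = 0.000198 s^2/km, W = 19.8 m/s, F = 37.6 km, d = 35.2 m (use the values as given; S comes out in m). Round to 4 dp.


S = K * W^2 * F / d
W^2 = 19.8^2 = 392.04
S = 0.000198 * 392.04 * 37.6 / 35.2
Numerator = 0.000198 * 392.04 * 37.6 = 2.918659
S = 2.918659 / 35.2 = 0.0829 m

0.0829


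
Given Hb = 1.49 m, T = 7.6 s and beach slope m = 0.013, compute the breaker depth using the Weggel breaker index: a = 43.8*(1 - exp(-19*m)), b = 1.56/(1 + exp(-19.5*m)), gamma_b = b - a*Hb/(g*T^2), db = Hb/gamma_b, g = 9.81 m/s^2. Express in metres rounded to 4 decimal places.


a = 43.8 * (1 - exp(-19 * m))
exp(-19 * 0.013) = exp(-0.2470) = 0.781141
a = 43.8 * (1 - 0.781141) = 9.586038
b = 1.56 / (1 + exp(-19.5 * m))
exp(-19.5 * 0.013) = exp(-0.2535) = 0.776080
b = 1.56 / (1 + 0.776080) = 0.878339
Hb / (g * T^2) = 1.49 / (9.81 * 7.6^2) = 1.49 / 566.6256 = 0.00262960
gamma_b = b - a * Hb/(g*T^2) = 0.878339 - 9.586038 * 0.00262960 = 0.853131
db = Hb / gamma_b = 1.49 / 0.853131
db = 1.7465 m

1.7465


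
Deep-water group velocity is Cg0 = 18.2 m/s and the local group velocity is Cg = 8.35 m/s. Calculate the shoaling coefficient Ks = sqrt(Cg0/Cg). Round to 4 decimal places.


Ks = sqrt(Cg0 / Cg)
Ks = sqrt(18.2 / 8.35)
Ks = sqrt(2.1796)
Ks = 1.4764

1.4764


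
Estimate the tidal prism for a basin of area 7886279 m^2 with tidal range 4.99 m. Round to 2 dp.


Tidal prism = Area * Tidal range
P = 7886279 * 4.99
P = 39352532.21 m^3

39352532.21


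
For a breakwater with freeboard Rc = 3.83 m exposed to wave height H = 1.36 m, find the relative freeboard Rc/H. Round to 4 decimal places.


Relative freeboard = Rc / H
= 3.83 / 1.36
= 2.8162

2.8162


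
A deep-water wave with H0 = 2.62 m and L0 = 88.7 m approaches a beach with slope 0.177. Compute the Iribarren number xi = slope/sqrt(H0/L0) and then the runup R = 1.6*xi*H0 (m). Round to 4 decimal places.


xi = slope / sqrt(H0/L0)
H0/L0 = 2.62/88.7 = 0.029538
sqrt(0.029538) = 0.171866
xi = 0.177 / 0.171866 = 1.029875
R = 1.6 * xi * H0 = 1.6 * 1.029875 * 2.62
R = 4.3172 m

4.3172


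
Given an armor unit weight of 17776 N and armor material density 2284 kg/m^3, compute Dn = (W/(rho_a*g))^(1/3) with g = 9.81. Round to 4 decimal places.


V = W / (rho_a * g)
V = 17776 / (2284 * 9.81)
V = 17776 / 22406.04
V = 0.793358 m^3
Dn = V^(1/3) = 0.793358^(1/3)
Dn = 0.9257 m

0.9257


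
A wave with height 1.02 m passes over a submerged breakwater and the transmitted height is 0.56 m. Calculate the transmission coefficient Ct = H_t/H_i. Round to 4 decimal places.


Ct = H_t / H_i
Ct = 0.56 / 1.02
Ct = 0.5490

0.5490


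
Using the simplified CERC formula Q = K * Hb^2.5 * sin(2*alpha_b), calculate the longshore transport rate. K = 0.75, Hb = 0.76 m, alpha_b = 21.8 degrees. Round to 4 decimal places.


Q = K * Hb^2.5 * sin(2 * alpha_b)
Hb^2.5 = 0.76^2.5 = 0.503540
sin(2 * 21.8) = sin(43.6) = 0.689620
Q = 0.75 * 0.503540 * 0.689620
Q = 0.2604 m^3/s

0.2604


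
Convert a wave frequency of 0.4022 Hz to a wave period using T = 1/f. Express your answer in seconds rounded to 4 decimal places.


T = 1 / f
T = 1 / 0.4022
T = 2.4863 s

2.4863


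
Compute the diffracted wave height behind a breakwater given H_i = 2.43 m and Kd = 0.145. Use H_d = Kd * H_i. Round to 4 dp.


H_d = Kd * H_i
H_d = 0.145 * 2.43
H_d = 0.3524 m

0.3524


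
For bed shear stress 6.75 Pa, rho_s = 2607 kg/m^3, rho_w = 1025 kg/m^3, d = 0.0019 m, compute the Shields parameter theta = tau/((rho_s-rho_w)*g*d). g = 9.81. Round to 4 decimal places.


theta = tau / ((rho_s - rho_w) * g * d)
rho_s - rho_w = 2607 - 1025 = 1582
Denominator = 1582 * 9.81 * 0.0019 = 29.486898
theta = 6.75 / 29.486898
theta = 0.2289

0.2289


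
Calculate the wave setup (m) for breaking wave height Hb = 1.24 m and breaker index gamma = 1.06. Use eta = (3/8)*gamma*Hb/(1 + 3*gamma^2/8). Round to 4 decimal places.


eta = (3/8) * gamma * Hb / (1 + 3*gamma^2/8)
Numerator = (3/8) * 1.06 * 1.24 = 0.492900
Denominator = 1 + 3*1.06^2/8 = 1 + 0.421350 = 1.421350
eta = 0.492900 / 1.421350
eta = 0.3468 m

0.3468


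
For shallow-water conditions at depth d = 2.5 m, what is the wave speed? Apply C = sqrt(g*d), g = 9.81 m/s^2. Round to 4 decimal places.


Using the shallow-water approximation:
C = sqrt(g * d) = sqrt(9.81 * 2.5)
C = sqrt(24.5250)
C = 4.9523 m/s

4.9523


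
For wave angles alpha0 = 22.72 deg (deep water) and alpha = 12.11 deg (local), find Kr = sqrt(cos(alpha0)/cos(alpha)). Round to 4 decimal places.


Kr = sqrt(cos(alpha0) / cos(alpha))
cos(22.72) = 0.922403
cos(12.11) = 0.977747
Kr = sqrt(0.922403 / 0.977747)
Kr = sqrt(0.943397)
Kr = 0.9713

0.9713


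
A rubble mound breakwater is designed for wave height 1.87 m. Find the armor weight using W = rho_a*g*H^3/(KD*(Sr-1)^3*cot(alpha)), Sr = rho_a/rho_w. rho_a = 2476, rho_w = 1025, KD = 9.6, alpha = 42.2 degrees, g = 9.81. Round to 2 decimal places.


Sr = rho_a / rho_w = 2476 / 1025 = 2.415610
(Sr - 1) = 1.415610
(Sr - 1)^3 = 2.836813
cot(42.2) = 1 / tan(42.2) = 1 / 0.906745 = 1.102846
Numerator = 2476 * 9.81 * 1.87^3 = 158834.3636
Denominator = 9.6 * 2.836813 * 1.102846 = 30.034256
W = 158834.3636 / 30.034256
W = 5288.44 N

5288.44


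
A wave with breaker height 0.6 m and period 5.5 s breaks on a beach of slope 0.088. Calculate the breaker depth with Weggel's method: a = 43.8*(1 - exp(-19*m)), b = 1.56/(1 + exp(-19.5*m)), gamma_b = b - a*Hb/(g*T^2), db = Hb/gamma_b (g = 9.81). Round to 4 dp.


a = 43.8 * (1 - exp(-19 * m))
exp(-19 * 0.088) = exp(-1.6720) = 0.187871
a = 43.8 * (1 - 0.187871) = 35.571252
b = 1.56 / (1 + exp(-19.5 * m))
exp(-19.5 * 0.088) = exp(-1.7160) = 0.179784
b = 1.56 / (1 + 0.179784) = 1.322276
Hb / (g * T^2) = 0.6 / (9.81 * 5.5^2) = 0.6 / 296.7525 = 0.00202189
gamma_b = b - a * Hb/(g*T^2) = 1.322276 - 35.571252 * 0.00202189 = 1.250355
db = Hb / gamma_b = 0.6 / 1.250355
db = 0.4799 m

0.4799


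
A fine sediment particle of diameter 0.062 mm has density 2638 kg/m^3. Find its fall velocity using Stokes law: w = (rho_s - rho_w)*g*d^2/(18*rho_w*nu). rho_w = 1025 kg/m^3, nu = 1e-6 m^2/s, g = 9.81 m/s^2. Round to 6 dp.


w = (rho_s - rho_w) * g * d^2 / (18 * rho_w * nu)
d = 0.062 mm = 0.000062 m
rho_s - rho_w = 2638 - 1025 = 1613
Numerator = 1613 * 9.81 * (0.000062)^2 = 0.000060825649
Denominator = 18 * 1025 * 1e-6 = 0.018450
w = 0.003297 m/s

0.003297


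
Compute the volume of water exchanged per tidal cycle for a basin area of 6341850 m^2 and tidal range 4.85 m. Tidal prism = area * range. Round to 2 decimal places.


Tidal prism = Area * Tidal range
P = 6341850 * 4.85
P = 30757972.50 m^3

30757972.50


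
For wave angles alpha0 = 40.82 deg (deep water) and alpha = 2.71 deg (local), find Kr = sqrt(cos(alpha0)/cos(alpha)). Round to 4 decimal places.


Kr = sqrt(cos(alpha0) / cos(alpha))
cos(40.82) = 0.756767
cos(2.71) = 0.998882
Kr = sqrt(0.756767 / 0.998882)
Kr = sqrt(0.757614)
Kr = 0.8704

0.8704


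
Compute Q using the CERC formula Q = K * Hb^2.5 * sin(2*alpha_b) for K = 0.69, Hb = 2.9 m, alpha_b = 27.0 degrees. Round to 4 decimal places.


Q = K * Hb^2.5 * sin(2 * alpha_b)
Hb^2.5 = 2.9^2.5 = 14.321714
sin(2 * 27.0) = sin(54.0) = 0.809017
Q = 0.69 * 14.321714 * 0.809017
Q = 7.9947 m^3/s

7.9947


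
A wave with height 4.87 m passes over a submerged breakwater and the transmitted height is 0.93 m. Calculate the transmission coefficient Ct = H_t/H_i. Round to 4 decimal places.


Ct = H_t / H_i
Ct = 0.93 / 4.87
Ct = 0.1910

0.1910


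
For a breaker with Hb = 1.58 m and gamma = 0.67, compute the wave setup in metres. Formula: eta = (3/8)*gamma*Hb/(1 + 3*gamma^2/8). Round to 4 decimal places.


eta = (3/8) * gamma * Hb / (1 + 3*gamma^2/8)
Numerator = (3/8) * 0.67 * 1.58 = 0.396975
Denominator = 1 + 3*0.67^2/8 = 1 + 0.168338 = 1.168338
eta = 0.396975 / 1.168338
eta = 0.3398 m

0.3398


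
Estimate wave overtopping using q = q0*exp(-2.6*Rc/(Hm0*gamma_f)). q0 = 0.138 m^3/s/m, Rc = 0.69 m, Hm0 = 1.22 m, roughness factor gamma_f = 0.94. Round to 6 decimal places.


q = q0 * exp(-2.6 * Rc / (Hm0 * gamma_f))
Exponent = -2.6 * 0.69 / (1.22 * 0.94)
= -2.6 * 0.69 / 1.1468
= -1.564353
exp(-1.564353) = 0.209223
q = 0.138 * 0.209223
q = 0.028873 m^3/s/m

0.028873


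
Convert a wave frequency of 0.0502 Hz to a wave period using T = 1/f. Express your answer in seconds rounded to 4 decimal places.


T = 1 / f
T = 1 / 0.0502
T = 19.9203 s

19.9203


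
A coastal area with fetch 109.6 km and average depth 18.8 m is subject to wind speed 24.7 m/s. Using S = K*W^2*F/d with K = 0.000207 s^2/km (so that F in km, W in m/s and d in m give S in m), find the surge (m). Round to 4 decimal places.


S = K * W^2 * F / d
W^2 = 24.7^2 = 610.09
S = 0.000207 * 610.09 * 109.6 / 18.8
Numerator = 0.000207 * 610.09 * 109.6 = 13.841234
S = 13.841234 / 18.8 = 0.7362 m

0.7362


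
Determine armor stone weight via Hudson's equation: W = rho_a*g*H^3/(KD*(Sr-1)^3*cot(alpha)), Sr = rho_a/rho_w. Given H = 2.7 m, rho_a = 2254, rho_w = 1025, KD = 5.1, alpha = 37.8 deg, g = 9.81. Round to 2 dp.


Sr = rho_a / rho_w = 2254 / 1025 = 2.199024
(Sr - 1) = 1.199024
(Sr - 1)^3 = 1.723789
cot(37.8) = 1 / tan(37.8) = 1 / 0.775680 = 1.289192
Numerator = 2254 * 9.81 * 2.7^3 = 435225.3784
Denominator = 5.1 * 1.723789 * 1.289192 = 11.333705
W = 435225.3784 / 11.333705
W = 38400.98 N

38400.98


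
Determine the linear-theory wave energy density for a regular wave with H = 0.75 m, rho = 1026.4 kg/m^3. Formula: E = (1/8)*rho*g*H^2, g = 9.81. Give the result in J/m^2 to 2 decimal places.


E = (1/8) * rho * g * H^2
E = (1/8) * 1026.4 * 9.81 * 0.75^2
E = 0.125 * 1026.4 * 9.81 * 0.5625
E = 707.98 J/m^2

707.98


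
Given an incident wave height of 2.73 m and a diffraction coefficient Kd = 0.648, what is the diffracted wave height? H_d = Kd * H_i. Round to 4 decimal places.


H_d = Kd * H_i
H_d = 0.648 * 2.73
H_d = 1.7690 m

1.7690


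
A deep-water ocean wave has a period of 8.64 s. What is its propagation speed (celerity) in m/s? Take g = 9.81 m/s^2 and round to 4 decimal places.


We use the deep-water celerity formula:
C = g * T / (2 * pi)
C = 9.81 * 8.64 / (2 * 3.14159...)
C = 84.758400 / 6.283185
C = 13.4897 m/s

13.4897


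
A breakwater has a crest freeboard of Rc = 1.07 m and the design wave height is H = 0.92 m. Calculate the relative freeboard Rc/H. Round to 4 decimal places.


Relative freeboard = Rc / H
= 1.07 / 0.92
= 1.1630

1.1630


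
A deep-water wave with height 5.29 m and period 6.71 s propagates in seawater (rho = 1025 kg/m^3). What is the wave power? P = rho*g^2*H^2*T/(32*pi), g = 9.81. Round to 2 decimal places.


P = rho * g^2 * H^2 * T / (32 * pi)
P = 1025 * 9.81^2 * 5.29^2 * 6.71 / (32 * pi)
P = 1025 * 96.2361 * 27.9841 * 6.71 / 100.53096
P = 184245.08 W/m

184245.08


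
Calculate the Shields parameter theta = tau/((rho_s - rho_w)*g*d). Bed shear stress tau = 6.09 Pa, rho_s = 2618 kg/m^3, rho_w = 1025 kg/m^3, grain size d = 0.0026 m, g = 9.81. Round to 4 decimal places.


theta = tau / ((rho_s - rho_w) * g * d)
rho_s - rho_w = 2618 - 1025 = 1593
Denominator = 1593 * 9.81 * 0.0026 = 40.631058
theta = 6.09 / 40.631058
theta = 0.1499

0.1499


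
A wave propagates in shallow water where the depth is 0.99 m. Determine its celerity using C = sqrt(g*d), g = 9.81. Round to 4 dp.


Using the shallow-water approximation:
C = sqrt(g * d) = sqrt(9.81 * 0.99)
C = sqrt(9.7119)
C = 3.1164 m/s

3.1164


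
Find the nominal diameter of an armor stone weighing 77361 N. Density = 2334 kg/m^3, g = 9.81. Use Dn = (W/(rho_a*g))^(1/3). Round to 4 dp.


V = W / (rho_a * g)
V = 77361 / (2334 * 9.81)
V = 77361 / 22896.54
V = 3.378720 m^3
Dn = V^(1/3) = 3.378720^(1/3)
Dn = 1.5006 m

1.5006


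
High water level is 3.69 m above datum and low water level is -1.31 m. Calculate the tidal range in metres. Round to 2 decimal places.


Tidal range = High water - Low water
Tidal range = 3.69 - (-1.31)
Tidal range = 5.00 m

5.00


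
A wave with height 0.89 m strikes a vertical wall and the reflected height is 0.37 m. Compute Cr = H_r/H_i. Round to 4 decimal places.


Cr = H_r / H_i
Cr = 0.37 / 0.89
Cr = 0.4157

0.4157


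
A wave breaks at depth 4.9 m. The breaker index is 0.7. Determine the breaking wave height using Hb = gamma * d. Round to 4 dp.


Hb = gamma * d
Hb = 0.7 * 4.9
Hb = 3.4300 m

3.4300


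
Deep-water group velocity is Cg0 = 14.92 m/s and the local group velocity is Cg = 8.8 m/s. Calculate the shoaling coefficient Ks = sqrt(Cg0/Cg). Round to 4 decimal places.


Ks = sqrt(Cg0 / Cg)
Ks = sqrt(14.92 / 8.8)
Ks = sqrt(1.6955)
Ks = 1.3021

1.3021


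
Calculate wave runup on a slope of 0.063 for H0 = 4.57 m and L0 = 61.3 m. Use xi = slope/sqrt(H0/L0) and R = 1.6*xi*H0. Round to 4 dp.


xi = slope / sqrt(H0/L0)
H0/L0 = 4.57/61.3 = 0.074551
sqrt(0.074551) = 0.273041
xi = 0.063 / 0.273041 = 0.230735
R = 1.6 * xi * H0 = 1.6 * 0.230735 * 4.57
R = 1.6871 m

1.6871
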